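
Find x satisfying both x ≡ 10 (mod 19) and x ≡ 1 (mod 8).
105

Using Chinese Remainder Theorem:
M = 19 × 8 = 152
M1 = 8, M2 = 19
y1 = 8^(-1) mod 19 = 12
y2 = 19^(-1) mod 8 = 3
x = (10×8×12 + 1×19×3) mod 152 = 105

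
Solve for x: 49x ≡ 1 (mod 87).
16

gcd(49, 87) = 1, so the inverse exists.
Extended Euclidean algorithm on (87, 49):
87 = 1 × 49 + 38  ⟹  38 = (1)·87 + (-1)·49
49 = 1 × 38 + 11  ⟹  11 = (-1)·87 + (2)·49
38 = 3 × 11 + 5  ⟹  5 = (4)·87 + (-7)·49
11 = 2 × 5 + 1  ⟹  1 = (-9)·87 + (16)·49
So (16)·49 ≡ 1 (mod 87), i.e. 49^(-1) ≡ 16 (mod 87).
Check: 49 × 16 = 784 ≡ 1 (mod 87)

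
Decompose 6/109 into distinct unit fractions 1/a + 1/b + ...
1/19 + 1/415 + 1/214867 + 1/61556888719 + 1/5683875823083467302723 + 1/64612888744465525793841376769540622379126735

Greedy algorithm:
6/109: ceiling(109/6) = 19, use 1/19
5/2071: ceiling(2071/5) = 415, use 1/415
4/859465: ceiling(859465/4) = 214867, use 1/214867
3/184670666155: ceiling(184670666155/3) = 61556888719, use 1/61556888719
2/11367751646166934605445: ceiling(11367751646166934605445/2) = 5683875823083467302723, use 1/5683875823083467302723
1/64612888744465525793841376769540622379126735: ceiling(64612888744465525793841376769540622379126735/1) = 64612888744465525793841376769540622379126735, use 1/64612888744465525793841376769540622379126735
Result: 6/109 = 1/19 + 1/415 + 1/214867 + 1/61556888719 + 1/5683875823083467302723 + 1/64612888744465525793841376769540622379126735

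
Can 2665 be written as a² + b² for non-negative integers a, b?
8² + 51² (a=8, b=51)

Factorization: 2665 = 5 × 13 × 41
By Fermat: n is sum of two squares iff every prime p ≡ 3 (mod 4) appears to even power.
All primes ≡ 3 (mod 4) appear to even power.
Search a = 0, 1, 2, … for 2665 - a² a perfect square: first hit at a = 8: 2665 - 64 = 2601 = 51².
2665 = 8² + 51² = 64 + 2601 ✓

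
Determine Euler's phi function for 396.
120

396 = 2^2 × 3^2 × 11
φ(n) = n × ∏(1 - 1/p) for each prime p dividing n
φ(396) = 396 × (1 - 1/2) × (1 - 1/3) × (1 - 1/11) = 120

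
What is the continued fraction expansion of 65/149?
[0; 2, 3, 2, 2, 1, 2]

Euclidean algorithm steps:
65 = 0 × 149 + 65
149 = 2 × 65 + 19
65 = 3 × 19 + 8
19 = 2 × 8 + 3
8 = 2 × 3 + 2
3 = 1 × 2 + 1
2 = 2 × 1 + 0
Continued fraction: [0; 2, 3, 2, 2, 1, 2]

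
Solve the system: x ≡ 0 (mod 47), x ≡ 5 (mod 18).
329

Using Chinese Remainder Theorem:
M = 47 × 18 = 846
M1 = 18, M2 = 47
y1 = 18^(-1) mod 47 = 34
y2 = 47^(-1) mod 18 = 5
x = (0×18×34 + 5×47×5) mod 846 = 329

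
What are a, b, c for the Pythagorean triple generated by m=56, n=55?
(111, 6160, 6161)

Euclid's formula: a = m² - n², b = 2mn, c = m² + n²
m = 56, n = 55
a = 56² - 55² = 3136 - 3025 = 111
b = 2 × 56 × 55 = 6160
c = 56² + 55² = 3136 + 3025 = 6161
Verification: 111² + 6160² = 12321 + 37945600 = 37957921 = 6161² ✓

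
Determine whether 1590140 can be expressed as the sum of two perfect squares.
Not possible

Factorization: 1590140 = 2^2 × 5 × 43^3
By Fermat: n is sum of two squares iff every prime p ≡ 3 (mod 4) appears to even power.
Prime(s) ≡ 3 (mod 4) with odd exponent: [(43, 3)]
Therefore 1590140 cannot be expressed as a² + b².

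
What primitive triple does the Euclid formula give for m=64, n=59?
(615, 7552, 7577)

Euclid's formula: a = m² - n², b = 2mn, c = m² + n²
m = 64, n = 59
a = 64² - 59² = 4096 - 3481 = 615
b = 2 × 64 × 59 = 7552
c = 64² + 59² = 4096 + 3481 = 7577
Verification: 615² + 7552² = 378225 + 57032704 = 57410929 = 7577² ✓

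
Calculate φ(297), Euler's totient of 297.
180

297 = 3^3 × 11
φ(n) = n × ∏(1 - 1/p) for each prime p dividing n
φ(297) = 297 × (1 - 1/3) × (1 - 1/11) = 180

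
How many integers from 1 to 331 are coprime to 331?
330

331 = 331
φ(n) = n × ∏(1 - 1/p) for each prime p dividing n
φ(331) = 331 × (1 - 1/331) = 330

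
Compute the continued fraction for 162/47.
[3; 2, 4, 5]

Euclidean algorithm steps:
162 = 3 × 47 + 21
47 = 2 × 21 + 5
21 = 4 × 5 + 1
5 = 5 × 1 + 0
Continued fraction: [3; 2, 4, 5]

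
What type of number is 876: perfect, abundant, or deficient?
abundant

Proper divisors of 876: sum = 1 + 2 + 3 + 4 + 6 + 12 + 73 + 146 + 219 + 292 + 438 = 1196
Since 1196 > 876, 876 is abundant.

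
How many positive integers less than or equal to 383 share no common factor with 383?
382

383 = 383
φ(n) = n × ∏(1 - 1/p) for each prime p dividing n
φ(383) = 383 × (1 - 1/383) = 382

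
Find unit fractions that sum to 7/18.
1/3 + 1/18

Greedy algorithm:
7/18: ceiling(18/7) = 3, use 1/3
1/18: ceiling(18/1) = 18, use 1/18
Result: 7/18 = 1/3 + 1/18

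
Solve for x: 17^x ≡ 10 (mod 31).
2

Baby-step giant-step with step n = ⌈√31⌉ = 6.
Baby steps 17^j mod 31 (j:value) for j=0..5: 0:1, 1:17, 2:10, 3:15, 4:7, 5:26.
h = 10 is already in the table at j=2, so x = 2.
Check: 17^2 ≡ 10 (mod 31).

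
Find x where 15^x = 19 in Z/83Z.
51

Baby-step giant-step with step n = ⌈√83⌉ = 10.
Baby steps 15^j mod 83 (j:value) for j=0..9: 0:1, 1:15, 2:59, 3:55, 4:78, 5:8, 6:37, 7:57, 8:25, 9:43.
Giant-step multiplier: 15^(-10) ≡ 15^(82-10) = 15^72 ≡ 48 (mod 83).
Giant steps γ_i = 19·48^i mod 83: γ_0=19, γ_1=82, γ_2=35, γ_3=20, γ_4=47, γ_5=15 (in table at j=1).
x = i·n + j = 5·10 + 1 = 51.
Check: 15^51 ≡ 19 (mod 83).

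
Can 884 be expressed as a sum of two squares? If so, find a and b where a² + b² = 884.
10² + 28² (a=10, b=28)

Factorization: 884 = 2^2 × 13 × 17
By Fermat: n is sum of two squares iff every prime p ≡ 3 (mod 4) appears to even power.
All primes ≡ 3 (mod 4) appear to even power.
Search a = 0, 1, 2, … for 884 - a² a perfect square: first hit at a = 10: 884 - 100 = 784 = 28².
884 = 10² + 28² = 100 + 784 ✓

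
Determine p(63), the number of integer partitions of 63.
1505499

p(n) counts ways to write n as a sum of positive integers (order ignored).
Euler's pentagonal recurrence: p(k) = p(k-1) + p(k-2) - p(k-5) - p(k-7) + p(k-12) + p(k-15) - ... (offsets j(3j∓1)/2, signs ++--, p(0)=1, p(<0)=0).
DP table for k = 0..62: p(0)=1, p(1)=1, p(2)=2, p(3)=3, p(4)=5, p(5)=7, p(6)=11, p(7)=15, p(8)=22, p(9)=30, p(10)=42, p(11)=56, p(12)=77, p(13)=101, p(14)=135, p(15)=176, p(16)=231, p(17)=297, p(18)=385, p(19)=490, p(20)=627, p(21)=792, p(22)=1002, p(23)=1255, p(24)=1575, p(25)=1958, p(26)=2436, p(27)=3010, p(28)=3718, p(29)=4565, p(30)=5604, p(31)=6842, p(32)=8349, p(33)=10143, p(34)=12310, p(35)=14883, p(36)=17977, p(37)=21637, p(38)=26015, p(39)=31185, p(40)=37338, p(41)=44583, p(42)=53174, p(43)=63261, p(44)=75175, p(45)=89134, p(46)=105558, p(47)=124754, p(48)=147273, p(49)=173525, p(50)=204226, p(51)=239943, p(52)=281589, p(53)=329931, p(54)=386155, p(55)=451276, p(56)=526823, p(57)=614154, p(58)=715220, p(59)=831820, p(60)=966467, p(61)=1121505, p(62)=1300156.
Final step: p(63) = p(62) + p(61) - p(58) - p(56) + p(51) + p(48) - p(41) - p(37) + p(28) + p(23) - p(12) - p(6)
= 1300156 + 1121505 - 715220 - 526823 + 239943 + 147273 - 44583 - 21637 + 3718 + 1255 - 77 - 11
= 1505499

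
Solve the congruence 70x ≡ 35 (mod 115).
x ≡ 12 (mod 23)

gcd(70, 115) = 5, which divides 35, so solutions exist.
Divide through by 5: 14x ≡ 7 (mod 23).
Find 14^(-1) mod 23 by the extended Euclidean algorithm:
23 = 1 × 14 + 9  ⟹  9 = (1)·23 + (-1)·14
14 = 1 × 9 + 5  ⟹  5 = (-1)·23 + (2)·14
9 = 1 × 5 + 4  ⟹  4 = (2)·23 + (-3)·14
5 = 1 × 4 + 1  ⟹  1 = (-3)·23 + (5)·14
So (5)·14 ≡ 1 (mod 23), i.e. 14^(-1) ≡ 5 (mod 23).
x ≡ 5 × 7 = 35 ≡ 12 (mod 23).
Check: 70 × 12 = 840 ≡ 35 (mod 115).
x ≡ 12 (mod 23), giving 5 solutions mod 115.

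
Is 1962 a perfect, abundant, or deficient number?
abundant

Proper divisors of 1962: sum = 1 + 2 + 3 + 6 + 9 + 18 + 109 + 218 + 327 + 654 + 981 = 2328
Since 2328 > 1962, 1962 is abundant.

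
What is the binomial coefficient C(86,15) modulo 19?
0

Using Lucas' theorem:
Write n=86 and k=15 in base 19:
n in base 19: [4, 10]
k in base 19: [0, 15]
C(86,15) mod 19 = ∏ C(n_i, k_i) mod 19
Digit binomials (mod 19): C(4,0) = 1; C(10,15) = 0 (k_i > n_i)
Product: 1 × 0 = 0 ≡ 0 (mod 19)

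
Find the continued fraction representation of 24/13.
[1; 1, 5, 2]

Euclidean algorithm steps:
24 = 1 × 13 + 11
13 = 1 × 11 + 2
11 = 5 × 2 + 1
2 = 2 × 1 + 0
Continued fraction: [1; 1, 5, 2]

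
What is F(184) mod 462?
399

Matrix identity: Q^n = [[F_(n+1), F_n], [F_n, F_(n-1)]] with Q = [[1,1],[1,0]].
n = 184 = 10111000₂. Square-and-multiply, entries mod 462:
Q^1 = [[1,1],[1,0]]
Q^2 = (Q^1)² = [[2,1],[1,1]]
Q^5 = (Q^2)²·Q = [[8,5],[5,3]]
Q^11 = (Q^5)²·Q = [[144,89],[89,55]]
Q^23 = (Q^11)²·Q = [[168,13],[13,155]]
Q^46 = (Q^23)² = [[211,41],[41,170]]
Q^92 = (Q^46)² = [[2,375],[375,89]]
Q^184 = (Q^92)² = [[181,399],[399,244]]
F_184 mod 462 = Q^184[0][1] = 399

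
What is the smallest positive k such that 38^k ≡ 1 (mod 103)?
51

103 is prime, so ord(38) divides φ(103) = 102.
Divisors of 102: 1, 2, 3, 6, 17, 34, 51, 102.
Repeated squaring: 38^1 ≡ 38, 38^2 ≡ 2, 38^4 ≡ 4, 38^8 ≡ 16, 38^16 ≡ 50, 38^32 ≡ 28, 38^64 ≡ 63 (mod 103).
Test 38^d mod 103 for each divisor d in increasing order:
38^1 ≡ 38
38^2 ≡ 2
38^3 = 38^2·38^1 ≡ 76
38^6 = 38^4·38^2 ≡ 8
38^17 = 38^16·38^1 ≡ 46
38^34 = 38^32·38^2 ≡ 56
38^51 = 38^32·38^16·38^2·38^1 ≡ 1  ← first divisor giving 1
The order is 51.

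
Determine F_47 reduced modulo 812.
701

Matrix identity: Q^n = [[F_(n+1), F_n], [F_n, F_(n-1)]] with Q = [[1,1],[1,0]].
n = 47 = 101111₂. Square-and-multiply, entries mod 812:
Q^1 = [[1,1],[1,0]]
Q^2 = (Q^1)² = [[2,1],[1,1]]
Q^5 = (Q^2)²·Q = [[8,5],[5,3]]
Q^11 = (Q^5)²·Q = [[144,89],[89,55]]
Q^23 = (Q^11)²·Q = [[84,237],[237,659]]
Q^47 = (Q^23)²·Q = [[588,701],[701,699]]
F_47 mod 812 = Q^47[0][1] = 701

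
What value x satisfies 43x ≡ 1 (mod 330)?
307

gcd(43, 330) = 1, so the inverse exists.
Extended Euclidean algorithm on (330, 43):
330 = 7 × 43 + 29  ⟹  29 = (1)·330 + (-7)·43
43 = 1 × 29 + 14  ⟹  14 = (-1)·330 + (8)·43
29 = 2 × 14 + 1  ⟹  1 = (3)·330 + (-23)·43
So (-23)·43 ≡ 1 (mod 330), i.e. 43^(-1) ≡ -23 ≡ 307 (mod 330).
Check: 43 × 307 = 13201 ≡ 1 (mod 330)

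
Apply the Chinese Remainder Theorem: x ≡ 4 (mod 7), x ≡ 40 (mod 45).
130

Using Chinese Remainder Theorem:
M = 7 × 45 = 315
M1 = 45, M2 = 7
y1 = 45^(-1) mod 7 = 5
y2 = 7^(-1) mod 45 = 13
x = (4×45×5 + 40×7×13) mod 315 = 130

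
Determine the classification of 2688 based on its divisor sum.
abundant

Proper divisors of 2688: sum = 1 + 2 + 3 + 4 + 6 + 7 + 8 + 12 + ... + 448 + 672 + 896 + 1344 (31 divisors) = 5472
Since 5472 > 2688, 2688 is abundant.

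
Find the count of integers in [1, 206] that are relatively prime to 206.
102

206 = 2 × 103
φ(n) = n × ∏(1 - 1/p) for each prime p dividing n
φ(206) = 206 × (1 - 1/2) × (1 - 1/103) = 102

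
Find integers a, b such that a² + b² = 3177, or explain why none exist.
24² + 51² (a=24, b=51)

Factorization: 3177 = 3^2 × 353
By Fermat: n is sum of two squares iff every prime p ≡ 3 (mod 4) appears to even power.
All primes ≡ 3 (mod 4) appear to even power.
Search a = 0, 1, 2, … for 3177 - a² a perfect square: first hit at a = 24: 3177 - 576 = 2601 = 51².
3177 = 24² + 51² = 576 + 2601 ✓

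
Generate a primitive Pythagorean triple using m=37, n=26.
(693, 1924, 2045)

Euclid's formula: a = m² - n², b = 2mn, c = m² + n²
m = 37, n = 26
a = 37² - 26² = 1369 - 676 = 693
b = 2 × 37 × 26 = 1924
c = 37² + 26² = 1369 + 676 = 2045
Verification: 693² + 1924² = 480249 + 3701776 = 4182025 = 2045² ✓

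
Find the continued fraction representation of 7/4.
[1; 1, 3]

Euclidean algorithm steps:
7 = 1 × 4 + 3
4 = 1 × 3 + 1
3 = 3 × 1 + 0
Continued fraction: [1; 1, 3]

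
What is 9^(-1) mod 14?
11

gcd(9, 14) = 1, so the inverse exists.
Extended Euclidean algorithm on (14, 9):
14 = 1 × 9 + 5  ⟹  5 = (1)·14 + (-1)·9
9 = 1 × 5 + 4  ⟹  4 = (-1)·14 + (2)·9
5 = 1 × 4 + 1  ⟹  1 = (2)·14 + (-3)·9
So (-3)·9 ≡ 1 (mod 14), i.e. 9^(-1) ≡ -3 ≡ 11 (mod 14).
Check: 9 × 11 = 99 ≡ 1 (mod 14)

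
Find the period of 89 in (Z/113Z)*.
112

113 is prime, so ord(89) divides φ(113) = 112.
Divisors of 112: 1, 2, 4, 7, 8, 14, 16, 28, 56, 112.
Repeated squaring: 89^1 ≡ 89, 89^2 ≡ 11, 89^4 ≡ 8, 89^8 ≡ 64, 89^16 ≡ 28, 89^32 ≡ 106, 89^64 ≡ 49 (mod 113).
Test 89^d mod 113 for each divisor d in increasing order:
89^1 ≡ 89
89^2 ≡ 11
89^4 ≡ 8
89^7 = 89^4·89^2·89^1 ≡ 35
89^8 ≡ 64
89^14 = 89^8·89^4·89^2 ≡ 95
89^16 ≡ 28
89^28 = 89^16·89^8·89^4 ≡ 98
89^56 = 89^32·89^16·89^8 ≡ 112
89^112 = 89^64·89^32·89^16 ≡ 1  ← first divisor giving 1
The order is 112.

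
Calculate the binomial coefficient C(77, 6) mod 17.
16

Using Lucas' theorem:
Write n=77 and k=6 in base 17:
n in base 17: [4, 9]
k in base 17: [0, 6]
C(77,6) mod 17 = ∏ C(n_i, k_i) mod 17
Digit binomials (mod 17): C(4,0) = 1; C(9,6) = 84 ≡ 16
Product: 1 × 16 = 16 ≡ 16 (mod 17)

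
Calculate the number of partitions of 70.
4087968

p(n) counts ways to write n as a sum of positive integers (order ignored).
Euler's pentagonal recurrence: p(k) = p(k-1) + p(k-2) - p(k-5) - p(k-7) + p(k-12) + p(k-15) - ... (offsets j(3j∓1)/2, signs ++--, p(0)=1, p(<0)=0).
DP table for k = 0..69: p(0)=1, p(1)=1, p(2)=2, p(3)=3, p(4)=5, p(5)=7, p(6)=11, p(7)=15, p(8)=22, p(9)=30, p(10)=42, p(11)=56, p(12)=77, p(13)=101, p(14)=135, p(15)=176, p(16)=231, p(17)=297, p(18)=385, p(19)=490, p(20)=627, p(21)=792, p(22)=1002, p(23)=1255, p(24)=1575, p(25)=1958, p(26)=2436, p(27)=3010, p(28)=3718, p(29)=4565, p(30)=5604, p(31)=6842, p(32)=8349, p(33)=10143, p(34)=12310, p(35)=14883, p(36)=17977, p(37)=21637, p(38)=26015, p(39)=31185, p(40)=37338, p(41)=44583, p(42)=53174, p(43)=63261, p(44)=75175, p(45)=89134, p(46)=105558, p(47)=124754, p(48)=147273, p(49)=173525, p(50)=204226, p(51)=239943, p(52)=281589, p(53)=329931, p(54)=386155, p(55)=451276, p(56)=526823, p(57)=614154, p(58)=715220, p(59)=831820, p(60)=966467, p(61)=1121505, p(62)=1300156, p(63)=1505499, p(64)=1741630, p(65)=2012558, p(66)=2323520, p(67)=2679689, p(68)=3087735, p(69)=3554345.
Final step: p(70) = p(69) + p(68) - p(65) - p(63) + p(58) + p(55) - p(48) - p(44) + p(35) + p(30) - p(19) - p(13) + p(0)
= 3554345 + 3087735 - 2012558 - 1505499 + 715220 + 451276 - 147273 - 75175 + 14883 + 5604 - 490 - 101 + 1
= 4087968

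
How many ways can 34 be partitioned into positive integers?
12310

p(n) counts ways to write n as a sum of positive integers (order ignored).
Euler's pentagonal recurrence: p(k) = p(k-1) + p(k-2) - p(k-5) - p(k-7) + p(k-12) + p(k-15) - ... (offsets j(3j∓1)/2, signs ++--, p(0)=1, p(<0)=0).
DP table for k = 0..33: p(0)=1, p(1)=1, p(2)=2, p(3)=3, p(4)=5, p(5)=7, p(6)=11, p(7)=15, p(8)=22, p(9)=30, p(10)=42, p(11)=56, p(12)=77, p(13)=101, p(14)=135, p(15)=176, p(16)=231, p(17)=297, p(18)=385, p(19)=490, p(20)=627, p(21)=792, p(22)=1002, p(23)=1255, p(24)=1575, p(25)=1958, p(26)=2436, p(27)=3010, p(28)=3718, p(29)=4565, p(30)=5604, p(31)=6842, p(32)=8349, p(33)=10143.
Final step: p(34) = p(33) + p(32) - p(29) - p(27) + p(22) + p(19) - p(12) - p(8)
= 10143 + 8349 - 4565 - 3010 + 1002 + 490 - 77 - 22
= 12310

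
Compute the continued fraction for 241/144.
[1; 1, 2, 15, 1, 2]

Euclidean algorithm steps:
241 = 1 × 144 + 97
144 = 1 × 97 + 47
97 = 2 × 47 + 3
47 = 15 × 3 + 2
3 = 1 × 2 + 1
2 = 2 × 1 + 0
Continued fraction: [1; 1, 2, 15, 1, 2]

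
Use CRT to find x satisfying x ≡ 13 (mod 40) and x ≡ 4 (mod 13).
173

Using Chinese Remainder Theorem:
M = 40 × 13 = 520
M1 = 13, M2 = 40
y1 = 13^(-1) mod 40 = 37
y2 = 40^(-1) mod 13 = 1
x = (13×13×37 + 4×40×1) mod 520 = 173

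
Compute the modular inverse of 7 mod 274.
235

gcd(7, 274) = 1, so the inverse exists.
Extended Euclidean algorithm on (274, 7):
274 = 39 × 7 + 1  ⟹  1 = (1)·274 + (-39)·7
So (-39)·7 ≡ 1 (mod 274), i.e. 7^(-1) ≡ -39 ≡ 235 (mod 274).
Check: 7 × 235 = 1645 ≡ 1 (mod 274)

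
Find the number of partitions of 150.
40853235313

p(n) counts ways to write n as a sum of positive integers (order ignored).
Euler's pentagonal recurrence: p(k) = p(k-1) + p(k-2) - p(k-5) - p(k-7) + p(k-12) + p(k-15) - ... (offsets j(3j∓1)/2, signs ++--, p(0)=1, p(<0)=0).
DP table for k = 0..149: p(0)=1, p(1)=1, p(2)=2, p(3)=3, p(4)=5, p(5)=7, p(6)=11, p(7)=15, p(8)=22, p(9)=30, p(10)=42, p(11)=56, p(12)=77, p(13)=101, p(14)=135, p(15)=176, p(16)=231, p(17)=297, p(18)=385, p(19)=490, p(20)=627, p(21)=792, p(22)=1002, p(23)=1255, p(24)=1575, p(25)=1958, p(26)=2436, p(27)=3010, p(28)=3718, p(29)=4565, p(30)=5604, p(31)=6842, p(32)=8349, p(33)=10143, p(34)=12310, p(35)=14883, p(36)=17977, p(37)=21637, p(38)=26015, p(39)=31185, p(40)=37338, p(41)=44583, p(42)=53174, p(43)=63261, p(44)=75175, p(45)=89134, p(46)=105558, p(47)=124754, p(48)=147273, p(49)=173525, p(50)=204226, p(51)=239943, p(52)=281589, p(53)=329931, p(54)=386155, p(55)=451276, p(56)=526823, p(57)=614154, p(58)=715220, p(59)=831820, p(60)=966467, p(61)=1121505, p(62)=1300156, p(63)=1505499, p(64)=1741630, p(65)=2012558, p(66)=2323520, p(67)=2679689, p(68)=3087735, p(69)=3554345, p(70)=4087968, p(71)=4697205, p(72)=5392783, p(73)=6185689, p(74)=7089500, p(75)=8118264, p(76)=9289091, p(77)=10619863, p(78)=12132164, p(79)=13848650, p(80)=15796476, p(81)=18004327, p(82)=20506255, p(83)=23338469, p(84)=26543660, p(85)=30167357, p(86)=34262962, p(87)=38887673, p(88)=44108109, p(89)=49995925, p(90)=56634173, p(91)=64112359, p(92)=72533807, p(93)=82010177, p(94)=92669720, p(95)=104651419, p(96)=118114304, p(97)=133230930, p(98)=150198136, p(99)=169229875, p(100)=190569292, p(101)=214481126, p(102)=241265379, p(103)=271248950, p(104)=304801365, p(105)=342325709, p(106)=384276336, p(107)=431149389, p(108)=483502844, p(109)=541946240, p(110)=607163746, p(111)=679903203, p(112)=761002156, p(113)=851376628, p(114)=952050665, p(115)=1064144451, p(116)=1188908248, p(117)=1327710076, p(118)=1482074143, p(119)=1653668665, p(120)=1844349560, p(121)=2056148051, p(122)=2291320912, p(123)=2552338241, p(124)=2841940500, p(125)=3163127352, p(126)=3519222692, p(127)=3913864295, p(128)=4351078600, p(129)=4835271870, p(130)=5371315400, p(131)=5964539504, p(132)=6620830889, p(133)=7346629512, p(134)=8149040695, p(135)=9035836076, p(136)=10015581680, p(137)=11097645016, p(138)=12292341831, p(139)=13610949895, p(140)=15065878135, p(141)=16670689208, p(142)=18440293320, p(143)=20390982757, p(144)=22540654445, p(145)=24908858009, p(146)=27517052599, p(147)=30388671978, p(148)=33549419497, p(149)=37027355200.
Final step: p(150) = p(149) + p(148) - p(145) - p(143) + p(138) + p(135) - p(128) - p(124) + p(115) + p(110) - p(99) - p(93) + p(80) + p(73) - p(58) - p(50) + p(33) + p(24) - p(5)
= 37027355200 + 33549419497 - 24908858009 - 20390982757 + 12292341831 + 9035836076 - 4351078600 - 2841940500 + 1064144451 + 607163746 - 169229875 - 82010177 + 15796476 + 6185689 - 715220 - 204226 + 10143 + 1575 - 7
= 40853235313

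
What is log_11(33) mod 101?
14

Baby-step giant-step with step n = ⌈√101⌉ = 11.
Baby steps 11^j mod 101 (j:value) for j=0..10: 0:1, 1:11, 2:20, 3:18, 4:97, 5:57, 6:21, 7:29, 8:16, 9:75, 10:17.
Giant-step multiplier: 11^(-11) ≡ 11^(100-11) = 11^89 ≡ 74 (mod 101).
Giant steps γ_i = 33·74^i mod 101: γ_0=33, γ_1=18 (in table at j=3).
x = i·n + j = 1·11 + 3 = 14.
Check: 11^14 ≡ 33 (mod 101).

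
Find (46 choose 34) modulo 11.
8

Using Lucas' theorem:
Write n=46 and k=34 in base 11:
n in base 11: [4, 2]
k in base 11: [3, 1]
C(46,34) mod 11 = ∏ C(n_i, k_i) mod 11
Digit binomials (mod 11): C(4,3) = 4; C(2,1) = 2
Product: 4 × 2 = 8 ≡ 8 (mod 11)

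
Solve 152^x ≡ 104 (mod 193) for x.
165

Baby-step giant-step with step n = ⌈√193⌉ = 14.
Baby steps 152^j mod 193 (j:value) for j=0..13: 0:1, 1:152, 2:137, 3:173, 4:48, 5:155, 6:14, 7:5, 8:181, 9:106, 10:93, 11:47, 12:3, 13:70.
Giant-step multiplier: 152^(-14) ≡ 152^(192-14) = 152^178 ≡ 139 (mod 193).
Giant steps γ_i = 104·139^i mod 193: γ_0=104, γ_1=174, γ_2=61, γ_3=180, γ_4=123, γ_5=113, γ_6=74, γ_7=57, γ_8=10, γ_9=39, γ_10=17, γ_11=47 (in table at j=11).
x = i·n + j = 11·14 + 11 = 165.
Check: 152^165 ≡ 104 (mod 193).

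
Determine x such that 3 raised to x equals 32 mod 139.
91

Baby-step giant-step with step n = ⌈√139⌉ = 12.
Baby steps 3^j mod 139 (j:value) for j=0..11: 0:1, 1:3, 2:9, 3:27, 4:81, 5:104, 6:34, 7:102, 8:28, 9:84, 10:113, 11:61.
Giant-step multiplier: 3^(-12) ≡ 3^(138-12) = 3^126 ≡ 79 (mod 139).
Giant steps γ_i = 32·79^i mod 139: γ_0=32, γ_1=26, γ_2=108, γ_3=53, γ_4=17, γ_5=92, γ_6=40, γ_7=102 (in table at j=7).
x = i·n + j = 7·12 + 7 = 91.
Check: 3^91 ≡ 32 (mod 139).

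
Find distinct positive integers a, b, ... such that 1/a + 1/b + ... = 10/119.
1/12 + 1/1428

Greedy algorithm:
10/119: ceiling(119/10) = 12, use 1/12
1/1428: ceiling(1428/1) = 1428, use 1/1428
Result: 10/119 = 1/12 + 1/1428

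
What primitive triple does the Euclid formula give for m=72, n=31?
(4223, 4464, 6145)

Euclid's formula: a = m² - n², b = 2mn, c = m² + n²
m = 72, n = 31
a = 72² - 31² = 5184 - 961 = 4223
b = 2 × 72 × 31 = 4464
c = 72² + 31² = 5184 + 961 = 6145
Verification: 4223² + 4464² = 17833729 + 19927296 = 37761025 = 6145² ✓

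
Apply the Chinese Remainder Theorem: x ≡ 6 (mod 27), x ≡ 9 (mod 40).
249

Using Chinese Remainder Theorem:
M = 27 × 40 = 1080
M1 = 40, M2 = 27
y1 = 40^(-1) mod 27 = 25
y2 = 27^(-1) mod 40 = 3
x = (6×40×25 + 9×27×3) mod 1080 = 249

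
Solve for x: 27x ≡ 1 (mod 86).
51

gcd(27, 86) = 1, so the inverse exists.
Extended Euclidean algorithm on (86, 27):
86 = 3 × 27 + 5  ⟹  5 = (1)·86 + (-3)·27
27 = 5 × 5 + 2  ⟹  2 = (-5)·86 + (16)·27
5 = 2 × 2 + 1  ⟹  1 = (11)·86 + (-35)·27
So (-35)·27 ≡ 1 (mod 86), i.e. 27^(-1) ≡ -35 ≡ 51 (mod 86).
Check: 27 × 51 = 1377 ≡ 1 (mod 86)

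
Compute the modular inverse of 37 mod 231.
25

gcd(37, 231) = 1, so the inverse exists.
Extended Euclidean algorithm on (231, 37):
231 = 6 × 37 + 9  ⟹  9 = (1)·231 + (-6)·37
37 = 4 × 9 + 1  ⟹  1 = (-4)·231 + (25)·37
So (25)·37 ≡ 1 (mod 231), i.e. 37^(-1) ≡ 25 (mod 231).
Check: 37 × 25 = 925 ≡ 1 (mod 231)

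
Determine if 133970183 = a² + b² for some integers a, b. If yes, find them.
Not possible

Factorization: 133970183 = 17 × 199^3
By Fermat: n is sum of two squares iff every prime p ≡ 3 (mod 4) appears to even power.
Prime(s) ≡ 3 (mod 4) with odd exponent: [(199, 3)]
Therefore 133970183 cannot be expressed as a² + b².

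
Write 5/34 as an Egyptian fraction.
1/7 + 1/238

Greedy algorithm:
5/34: ceiling(34/5) = 7, use 1/7
1/238: ceiling(238/1) = 238, use 1/238
Result: 5/34 = 1/7 + 1/238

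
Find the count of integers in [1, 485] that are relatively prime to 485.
384

485 = 5 × 97
φ(n) = n × ∏(1 - 1/p) for each prime p dividing n
φ(485) = 485 × (1 - 1/5) × (1 - 1/97) = 384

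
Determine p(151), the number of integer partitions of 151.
45060624582

p(n) counts ways to write n as a sum of positive integers (order ignored).
Euler's pentagonal recurrence: p(k) = p(k-1) + p(k-2) - p(k-5) - p(k-7) + p(k-12) + p(k-15) - ... (offsets j(3j∓1)/2, signs ++--, p(0)=1, p(<0)=0).
DP table for k = 0..150: p(0)=1, p(1)=1, p(2)=2, p(3)=3, p(4)=5, p(5)=7, p(6)=11, p(7)=15, p(8)=22, p(9)=30, p(10)=42, p(11)=56, p(12)=77, p(13)=101, p(14)=135, p(15)=176, p(16)=231, p(17)=297, p(18)=385, p(19)=490, p(20)=627, p(21)=792, p(22)=1002, p(23)=1255, p(24)=1575, p(25)=1958, p(26)=2436, p(27)=3010, p(28)=3718, p(29)=4565, p(30)=5604, p(31)=6842, p(32)=8349, p(33)=10143, p(34)=12310, p(35)=14883, p(36)=17977, p(37)=21637, p(38)=26015, p(39)=31185, p(40)=37338, p(41)=44583, p(42)=53174, p(43)=63261, p(44)=75175, p(45)=89134, p(46)=105558, p(47)=124754, p(48)=147273, p(49)=173525, p(50)=204226, p(51)=239943, p(52)=281589, p(53)=329931, p(54)=386155, p(55)=451276, p(56)=526823, p(57)=614154, p(58)=715220, p(59)=831820, p(60)=966467, p(61)=1121505, p(62)=1300156, p(63)=1505499, p(64)=1741630, p(65)=2012558, p(66)=2323520, p(67)=2679689, p(68)=3087735, p(69)=3554345, p(70)=4087968, p(71)=4697205, p(72)=5392783, p(73)=6185689, p(74)=7089500, p(75)=8118264, p(76)=9289091, p(77)=10619863, p(78)=12132164, p(79)=13848650, p(80)=15796476, p(81)=18004327, p(82)=20506255, p(83)=23338469, p(84)=26543660, p(85)=30167357, p(86)=34262962, p(87)=38887673, p(88)=44108109, p(89)=49995925, p(90)=56634173, p(91)=64112359, p(92)=72533807, p(93)=82010177, p(94)=92669720, p(95)=104651419, p(96)=118114304, p(97)=133230930, p(98)=150198136, p(99)=169229875, p(100)=190569292, p(101)=214481126, p(102)=241265379, p(103)=271248950, p(104)=304801365, p(105)=342325709, p(106)=384276336, p(107)=431149389, p(108)=483502844, p(109)=541946240, p(110)=607163746, p(111)=679903203, p(112)=761002156, p(113)=851376628, p(114)=952050665, p(115)=1064144451, p(116)=1188908248, p(117)=1327710076, p(118)=1482074143, p(119)=1653668665, p(120)=1844349560, p(121)=2056148051, p(122)=2291320912, p(123)=2552338241, p(124)=2841940500, p(125)=3163127352, p(126)=3519222692, p(127)=3913864295, p(128)=4351078600, p(129)=4835271870, p(130)=5371315400, p(131)=5964539504, p(132)=6620830889, p(133)=7346629512, p(134)=8149040695, p(135)=9035836076, p(136)=10015581680, p(137)=11097645016, p(138)=12292341831, p(139)=13610949895, p(140)=15065878135, p(141)=16670689208, p(142)=18440293320, p(143)=20390982757, p(144)=22540654445, p(145)=24908858009, p(146)=27517052599, p(147)=30388671978, p(148)=33549419497, p(149)=37027355200, p(150)=40853235313.
Final step: p(151) = p(150) + p(149) - p(146) - p(144) + p(139) + p(136) - p(129) - p(125) + p(116) + p(111) - p(100) - p(94) + p(81) + p(74) - p(59) - p(51) + p(34) + p(25) - p(6)
= 40853235313 + 37027355200 - 27517052599 - 22540654445 + 13610949895 + 10015581680 - 4835271870 - 3163127352 + 1188908248 + 679903203 - 190569292 - 92669720 + 18004327 + 7089500 - 831820 - 239943 + 12310 + 1958 - 11
= 45060624582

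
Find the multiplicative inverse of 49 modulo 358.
95

gcd(49, 358) = 1, so the inverse exists.
Extended Euclidean algorithm on (358, 49):
358 = 7 × 49 + 15  ⟹  15 = (1)·358 + (-7)·49
49 = 3 × 15 + 4  ⟹  4 = (-3)·358 + (22)·49
15 = 3 × 4 + 3  ⟹  3 = (10)·358 + (-73)·49
4 = 1 × 3 + 1  ⟹  1 = (-13)·358 + (95)·49
So (95)·49 ≡ 1 (mod 358), i.e. 49^(-1) ≡ 95 (mod 358).
Check: 49 × 95 = 4655 ≡ 1 (mod 358)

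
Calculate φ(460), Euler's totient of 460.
176

460 = 2^2 × 5 × 23
φ(n) = n × ∏(1 - 1/p) for each prime p dividing n
φ(460) = 460 × (1 - 1/2) × (1 - 1/5) × (1 - 1/23) = 176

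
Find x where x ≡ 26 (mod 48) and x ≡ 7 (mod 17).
602

Using Chinese Remainder Theorem:
M = 48 × 17 = 816
M1 = 17, M2 = 48
y1 = 17^(-1) mod 48 = 17
y2 = 48^(-1) mod 17 = 11
x = (26×17×17 + 7×48×11) mod 816 = 602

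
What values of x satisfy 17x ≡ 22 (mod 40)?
x ≡ 6 (mod 40)

gcd(17, 40) = 1, which divides 22, so solutions exist.
Find 17^(-1) mod 40 by the extended Euclidean algorithm:
40 = 2 × 17 + 6  ⟹  6 = (1)·40 + (-2)·17
17 = 2 × 6 + 5  ⟹  5 = (-2)·40 + (5)·17
6 = 1 × 5 + 1  ⟹  1 = (3)·40 + (-7)·17
So (-7)·17 ≡ 1 (mod 40), i.e. 17^(-1) ≡ -7 ≡ 33 (mod 40).
x ≡ 33 × 22 = 726 ≡ 6 (mod 40).
Check: 17 × 6 = 102 ≡ 22 (mod 40).
Unique solution: x ≡ 6 (mod 40)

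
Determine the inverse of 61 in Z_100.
41

gcd(61, 100) = 1, so the inverse exists.
Extended Euclidean algorithm on (100, 61):
100 = 1 × 61 + 39  ⟹  39 = (1)·100 + (-1)·61
61 = 1 × 39 + 22  ⟹  22 = (-1)·100 + (2)·61
39 = 1 × 22 + 17  ⟹  17 = (2)·100 + (-3)·61
22 = 1 × 17 + 5  ⟹  5 = (-3)·100 + (5)·61
17 = 3 × 5 + 2  ⟹  2 = (11)·100 + (-18)·61
5 = 2 × 2 + 1  ⟹  1 = (-25)·100 + (41)·61
So (41)·61 ≡ 1 (mod 100), i.e. 61^(-1) ≡ 41 (mod 100).
Check: 61 × 41 = 2501 ≡ 1 (mod 100)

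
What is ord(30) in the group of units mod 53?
4

53 is prime, so ord(30) divides φ(53) = 52.
Divisors of 52: 1, 2, 4, 13, 26, 52.
Repeated squaring: 30^1 ≡ 30, 30^2 ≡ 52, 30^4 ≡ 1, 30^8 ≡ 1, 30^16 ≡ 1, 30^32 ≡ 1 (mod 53).
Test 30^d mod 53 for each divisor d in increasing order:
30^1 ≡ 30
30^2 ≡ 52
30^4 ≡ 1  ← first divisor giving 1
The order is 4.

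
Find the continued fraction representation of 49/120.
[0; 2, 2, 4, 2, 2]

Euclidean algorithm steps:
49 = 0 × 120 + 49
120 = 2 × 49 + 22
49 = 2 × 22 + 5
22 = 4 × 5 + 2
5 = 2 × 2 + 1
2 = 2 × 1 + 0
Continued fraction: [0; 2, 2, 4, 2, 2]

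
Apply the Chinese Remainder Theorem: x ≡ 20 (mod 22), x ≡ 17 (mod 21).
416

Using Chinese Remainder Theorem:
M = 22 × 21 = 462
M1 = 21, M2 = 22
y1 = 21^(-1) mod 22 = 21
y2 = 22^(-1) mod 21 = 1
x = (20×21×21 + 17×22×1) mod 462 = 416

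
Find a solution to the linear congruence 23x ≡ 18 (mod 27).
x ≡ 9 (mod 27)

gcd(23, 27) = 1, which divides 18, so solutions exist.
Find 23^(-1) mod 27 by the extended Euclidean algorithm:
27 = 1 × 23 + 4  ⟹  4 = (1)·27 + (-1)·23
23 = 5 × 4 + 3  ⟹  3 = (-5)·27 + (6)·23
4 = 1 × 3 + 1  ⟹  1 = (6)·27 + (-7)·23
So (-7)·23 ≡ 1 (mod 27), i.e. 23^(-1) ≡ -7 ≡ 20 (mod 27).
x ≡ 20 × 18 = 360 ≡ 9 (mod 27).
Check: 23 × 9 = 207 ≡ 18 (mod 27).
Unique solution: x ≡ 9 (mod 27)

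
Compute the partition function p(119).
1653668665

p(n) counts ways to write n as a sum of positive integers (order ignored).
Euler's pentagonal recurrence: p(k) = p(k-1) + p(k-2) - p(k-5) - p(k-7) + p(k-12) + p(k-15) - ... (offsets j(3j∓1)/2, signs ++--, p(0)=1, p(<0)=0).
DP table for k = 0..118: p(0)=1, p(1)=1, p(2)=2, p(3)=3, p(4)=5, p(5)=7, p(6)=11, p(7)=15, p(8)=22, p(9)=30, p(10)=42, p(11)=56, p(12)=77, p(13)=101, p(14)=135, p(15)=176, p(16)=231, p(17)=297, p(18)=385, p(19)=490, p(20)=627, p(21)=792, p(22)=1002, p(23)=1255, p(24)=1575, p(25)=1958, p(26)=2436, p(27)=3010, p(28)=3718, p(29)=4565, p(30)=5604, p(31)=6842, p(32)=8349, p(33)=10143, p(34)=12310, p(35)=14883, p(36)=17977, p(37)=21637, p(38)=26015, p(39)=31185, p(40)=37338, p(41)=44583, p(42)=53174, p(43)=63261, p(44)=75175, p(45)=89134, p(46)=105558, p(47)=124754, p(48)=147273, p(49)=173525, p(50)=204226, p(51)=239943, p(52)=281589, p(53)=329931, p(54)=386155, p(55)=451276, p(56)=526823, p(57)=614154, p(58)=715220, p(59)=831820, p(60)=966467, p(61)=1121505, p(62)=1300156, p(63)=1505499, p(64)=1741630, p(65)=2012558, p(66)=2323520, p(67)=2679689, p(68)=3087735, p(69)=3554345, p(70)=4087968, p(71)=4697205, p(72)=5392783, p(73)=6185689, p(74)=7089500, p(75)=8118264, p(76)=9289091, p(77)=10619863, p(78)=12132164, p(79)=13848650, p(80)=15796476, p(81)=18004327, p(82)=20506255, p(83)=23338469, p(84)=26543660, p(85)=30167357, p(86)=34262962, p(87)=38887673, p(88)=44108109, p(89)=49995925, p(90)=56634173, p(91)=64112359, p(92)=72533807, p(93)=82010177, p(94)=92669720, p(95)=104651419, p(96)=118114304, p(97)=133230930, p(98)=150198136, p(99)=169229875, p(100)=190569292, p(101)=214481126, p(102)=241265379, p(103)=271248950, p(104)=304801365, p(105)=342325709, p(106)=384276336, p(107)=431149389, p(108)=483502844, p(109)=541946240, p(110)=607163746, p(111)=679903203, p(112)=761002156, p(113)=851376628, p(114)=952050665, p(115)=1064144451, p(116)=1188908248, p(117)=1327710076, p(118)=1482074143.
Final step: p(119) = p(118) + p(117) - p(114) - p(112) + p(107) + p(104) - p(97) - p(93) + p(84) + p(79) - p(68) - p(62) + p(49) + p(42) - p(27) - p(19) + p(2)
= 1482074143 + 1327710076 - 952050665 - 761002156 + 431149389 + 304801365 - 133230930 - 82010177 + 26543660 + 13848650 - 3087735 - 1300156 + 173525 + 53174 - 3010 - 490 + 2
= 1653668665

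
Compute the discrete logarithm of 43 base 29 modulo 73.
57

Baby-step giant-step with step n = ⌈√73⌉ = 9.
Baby steps 29^j mod 73 (j:value) for j=0..8: 0:1, 1:29, 2:38, 3:7, 4:57, 5:47, 6:49, 7:34, 8:37.
Giant-step multiplier: 29^(-9) ≡ 29^(72-9) = 29^63 ≡ 63 (mod 73).
Giant steps γ_i = 43·63^i mod 73: γ_0=43, γ_1=8, γ_2=66, γ_3=70, γ_4=30, γ_5=65, γ_6=7 (in table at j=3).
x = i·n + j = 6·9 + 3 = 57.
Check: 29^57 ≡ 43 (mod 73).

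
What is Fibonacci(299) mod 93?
32

Matrix identity: Q^n = [[F_(n+1), F_n], [F_n, F_(n-1)]] with Q = [[1,1],[1,0]].
n = 299 = 100101011₂. Square-and-multiply, entries mod 93:
Q^1 = [[1,1],[1,0]]
Q^2 = (Q^1)² = [[2,1],[1,1]]
Q^4 = (Q^2)² = [[5,3],[3,2]]
Q^9 = (Q^4)²·Q = [[55,34],[34,21]]
Q^18 = (Q^9)² = [[89,73],[73,16]]
Q^37 = (Q^18)²·Q = [[83,44],[44,39]]
Q^74 = (Q^37)² = [[83,67],[67,16]]
Q^149 = (Q^74)²·Q = [[62,32],[32,30]]
Q^299 = (Q^149)²·Q = [[0,32],[32,61]]
F_299 mod 93 = Q^299[0][1] = 32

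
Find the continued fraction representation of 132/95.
[1; 2, 1, 1, 3, 5]

Euclidean algorithm steps:
132 = 1 × 95 + 37
95 = 2 × 37 + 21
37 = 1 × 21 + 16
21 = 1 × 16 + 5
16 = 3 × 5 + 1
5 = 5 × 1 + 0
Continued fraction: [1; 2, 1, 1, 3, 5]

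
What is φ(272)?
128

272 = 2^4 × 17
φ(n) = n × ∏(1 - 1/p) for each prime p dividing n
φ(272) = 272 × (1 - 1/2) × (1 - 1/17) = 128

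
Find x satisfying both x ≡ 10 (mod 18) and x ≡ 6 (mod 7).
118

Using Chinese Remainder Theorem:
M = 18 × 7 = 126
M1 = 7, M2 = 18
y1 = 7^(-1) mod 18 = 13
y2 = 18^(-1) mod 7 = 2
x = (10×7×13 + 6×18×2) mod 126 = 118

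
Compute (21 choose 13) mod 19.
0

Using Lucas' theorem:
Write n=21 and k=13 in base 19:
n in base 19: [1, 2]
k in base 19: [0, 13]
C(21,13) mod 19 = ∏ C(n_i, k_i) mod 19
Digit binomials (mod 19): C(1,0) = 1; C(2,13) = 0 (k_i > n_i)
Product: 1 × 0 = 0 ≡ 0 (mod 19)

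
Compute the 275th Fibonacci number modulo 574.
415

Matrix identity: Q^n = [[F_(n+1), F_n], [F_n, F_(n-1)]] with Q = [[1,1],[1,0]].
n = 275 = 100010011₂. Square-and-multiply, entries mod 574:
Q^1 = [[1,1],[1,0]]
Q^2 = (Q^1)² = [[2,1],[1,1]]
Q^4 = (Q^2)² = [[5,3],[3,2]]
Q^8 = (Q^4)² = [[34,21],[21,13]]
Q^17 = (Q^8)²·Q = [[288,449],[449,413]]
Q^34 = (Q^17)² = [[415,197],[197,218]]
Q^68 = (Q^34)² = [[376,143],[143,233]]
Q^137 = (Q^68)²·Q = [[370,531],[531,413]]
Q^275 = (Q^137)²·Q = [[38,415],[415,197]]
F_275 mod 574 = Q^275[0][1] = 415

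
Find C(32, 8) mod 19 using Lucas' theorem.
14

Using Lucas' theorem:
Write n=32 and k=8 in base 19:
n in base 19: [1, 13]
k in base 19: [0, 8]
C(32,8) mod 19 = ∏ C(n_i, k_i) mod 19
Digit binomials (mod 19): C(1,0) = 1; C(13,8) = 1287 ≡ 14
Product: 1 × 14 = 14 ≡ 14 (mod 19)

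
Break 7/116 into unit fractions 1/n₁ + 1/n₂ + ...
1/17 + 1/658 + 1/648788

Greedy algorithm:
7/116: ceiling(116/7) = 17, use 1/17
3/1972: ceiling(1972/3) = 658, use 1/658
1/648788: ceiling(648788/1) = 648788, use 1/648788
Result: 7/116 = 1/17 + 1/658 + 1/648788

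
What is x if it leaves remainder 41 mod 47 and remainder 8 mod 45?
323

Using Chinese Remainder Theorem:
M = 47 × 45 = 2115
M1 = 45, M2 = 47
y1 = 45^(-1) mod 47 = 23
y2 = 47^(-1) mod 45 = 23
x = (41×45×23 + 8×47×23) mod 2115 = 323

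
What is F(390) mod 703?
277

Matrix identity: Q^n = [[F_(n+1), F_n], [F_n, F_(n-1)]] with Q = [[1,1],[1,0]].
n = 390 = 110000110₂. Square-and-multiply, entries mod 703:
Q^1 = [[1,1],[1,0]]
Q^3 = (Q^1)²·Q = [[3,2],[2,1]]
Q^6 = (Q^3)² = [[13,8],[8,5]]
Q^12 = (Q^6)² = [[233,144],[144,89]]
Q^24 = (Q^12)² = [[507,673],[673,537]]
Q^48 = (Q^24)² = [[651,315],[315,336]]
Q^97 = (Q^48)²·Q = [[173,697],[697,179]]
Q^195 = (Q^97)²·Q = [[436,439],[439,700]]
Q^390 = (Q^195)² = [[385,277],[277,108]]
F_390 mod 703 = Q^390[0][1] = 277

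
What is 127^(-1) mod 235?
198

gcd(127, 235) = 1, so the inverse exists.
Extended Euclidean algorithm on (235, 127):
235 = 1 × 127 + 108  ⟹  108 = (1)·235 + (-1)·127
127 = 1 × 108 + 19  ⟹  19 = (-1)·235 + (2)·127
108 = 5 × 19 + 13  ⟹  13 = (6)·235 + (-11)·127
19 = 1 × 13 + 6  ⟹  6 = (-7)·235 + (13)·127
13 = 2 × 6 + 1  ⟹  1 = (20)·235 + (-37)·127
So (-37)·127 ≡ 1 (mod 235), i.e. 127^(-1) ≡ -37 ≡ 198 (mod 235).
Check: 127 × 198 = 25146 ≡ 1 (mod 235)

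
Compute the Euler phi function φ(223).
222

223 = 223
φ(n) = n × ∏(1 - 1/p) for each prime p dividing n
φ(223) = 223 × (1 - 1/223) = 222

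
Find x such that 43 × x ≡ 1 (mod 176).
131

gcd(43, 176) = 1, so the inverse exists.
Extended Euclidean algorithm on (176, 43):
176 = 4 × 43 + 4  ⟹  4 = (1)·176 + (-4)·43
43 = 10 × 4 + 3  ⟹  3 = (-10)·176 + (41)·43
4 = 1 × 3 + 1  ⟹  1 = (11)·176 + (-45)·43
So (-45)·43 ≡ 1 (mod 176), i.e. 43^(-1) ≡ -45 ≡ 131 (mod 176).
Check: 43 × 131 = 5633 ≡ 1 (mod 176)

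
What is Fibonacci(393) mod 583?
79

Matrix identity: Q^n = [[F_(n+1), F_n], [F_n, F_(n-1)]] with Q = [[1,1],[1,0]].
n = 393 = 110001001₂. Square-and-multiply, entries mod 583:
Q^1 = [[1,1],[1,0]]
Q^3 = (Q^1)²·Q = [[3,2],[2,1]]
Q^6 = (Q^3)² = [[13,8],[8,5]]
Q^12 = (Q^6)² = [[233,144],[144,89]]
Q^24 = (Q^12)² = [[401,311],[311,90]]
Q^49 = (Q^24)²·Q = [[374,419],[419,538]]
Q^98 = (Q^49)² = [[34,263],[263,354]]
Q^196 = (Q^98)² = [[365,19],[19,346]]
Q^393 = (Q^196)²·Q = [[179,79],[79,100]]
F_393 mod 583 = Q^393[0][1] = 79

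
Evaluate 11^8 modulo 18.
13

Repeated squaring. Binary of 8 = 1000.
11^1 ≡ 11 (mod 18); 11^2 ≡ 13 (mod 18); 11^4 ≡ 7 (mod 18); 11^8 ≡ 13 (mod 18)
11^8 = 11^8 ≡ 13 (mod 18)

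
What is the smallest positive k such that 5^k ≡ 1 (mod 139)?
69

139 is prime, so ord(5) divides φ(139) = 138.
Divisors of 138: 1, 2, 3, 6, 23, 46, 69, 138.
Repeated squaring: 5^1 ≡ 5, 5^2 ≡ 25, 5^4 ≡ 69, 5^8 ≡ 35, 5^16 ≡ 113, 5^32 ≡ 120, 5^64 ≡ 83, 5^128 ≡ 78 (mod 139).
Test 5^d mod 139 for each divisor d in increasing order:
5^1 ≡ 5
5^2 ≡ 25
5^3 = 5^2·5^1 ≡ 125
5^6 = 5^4·5^2 ≡ 57
5^23 = 5^16·5^4·5^2·5^1 ≡ 96
5^46 = 5^32·5^8·5^4·5^2 ≡ 42
5^69 = 5^64·5^4·5^1 ≡ 1  ← first divisor giving 1
The order is 69.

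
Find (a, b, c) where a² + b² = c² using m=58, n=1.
(3363, 116, 3365)

Euclid's formula: a = m² - n², b = 2mn, c = m² + n²
m = 58, n = 1
a = 58² - 1² = 3364 - 1 = 3363
b = 2 × 58 × 1 = 116
c = 58² + 1² = 3364 + 1 = 3365
Verification: 3363² + 116² = 11309769 + 13456 = 11323225 = 3365² ✓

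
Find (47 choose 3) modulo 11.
1

Using Lucas' theorem:
Write n=47 and k=3 in base 11:
n in base 11: [4, 3]
k in base 11: [0, 3]
C(47,3) mod 11 = ∏ C(n_i, k_i) mod 11
Digit binomials (mod 11): C(4,0) = 1; C(3,3) = 1
Product: 1 × 1 = 1 ≡ 1 (mod 11)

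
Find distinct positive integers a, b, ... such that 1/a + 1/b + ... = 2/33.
1/17 + 1/561

Greedy algorithm:
2/33: ceiling(33/2) = 17, use 1/17
1/561: ceiling(561/1) = 561, use 1/561
Result: 2/33 = 1/17 + 1/561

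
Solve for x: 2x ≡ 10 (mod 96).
x ≡ 5 (mod 48)

gcd(2, 96) = 2, which divides 10, so solutions exist.
Divide through by 2: x ≡ 5 (mod 48).
The coefficient of x is now 1, so x ≡ 5 (mod 48).
Check: 2 × 5 = 10 ≡ 10 (mod 96).
x ≡ 5 (mod 48), giving 2 solutions mod 96.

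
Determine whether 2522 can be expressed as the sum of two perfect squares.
11² + 49² (a=11, b=49)

Factorization: 2522 = 2 × 13 × 97
By Fermat: n is sum of two squares iff every prime p ≡ 3 (mod 4) appears to even power.
All primes ≡ 3 (mod 4) appear to even power.
Search a = 0, 1, 2, … for 2522 - a² a perfect square: first hit at a = 11: 2522 - 121 = 2401 = 49².
2522 = 11² + 49² = 121 + 2401 ✓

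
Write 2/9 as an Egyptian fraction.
1/5 + 1/45

Greedy algorithm:
2/9: ceiling(9/2) = 5, use 1/5
1/45: ceiling(45/1) = 45, use 1/45
Result: 2/9 = 1/5 + 1/45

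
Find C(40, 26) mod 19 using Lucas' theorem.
0

Using Lucas' theorem:
Write n=40 and k=26 in base 19:
n in base 19: [2, 2]
k in base 19: [1, 7]
C(40,26) mod 19 = ∏ C(n_i, k_i) mod 19
Digit binomials (mod 19): C(2,1) = 2; C(2,7) = 0 (k_i > n_i)
Product: 2 × 0 = 0 ≡ 0 (mod 19)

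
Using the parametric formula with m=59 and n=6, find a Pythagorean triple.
(3445, 708, 3517)

Euclid's formula: a = m² - n², b = 2mn, c = m² + n²
m = 59, n = 6
a = 59² - 6² = 3481 - 36 = 3445
b = 2 × 59 × 6 = 708
c = 59² + 6² = 3481 + 36 = 3517
Verification: 3445² + 708² = 11868025 + 501264 = 12369289 = 3517² ✓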